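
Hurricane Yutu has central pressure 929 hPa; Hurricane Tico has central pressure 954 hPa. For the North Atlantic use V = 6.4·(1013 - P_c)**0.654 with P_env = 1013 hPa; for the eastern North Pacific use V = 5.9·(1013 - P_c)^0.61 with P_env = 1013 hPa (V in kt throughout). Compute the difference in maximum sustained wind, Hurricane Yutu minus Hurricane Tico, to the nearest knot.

Hurricane Yutu: ΔP = 84; V ≈ 6.4 × 84^0.654 ≈ 116.05 kt.
Hurricane Tico: ΔP = 59; V ≈ 5.9 × 59^0.61 ≈ 70.97 kt.
Difference ≈ 116.05 − 70.97 = 45.08 → 45 kt.

45 kt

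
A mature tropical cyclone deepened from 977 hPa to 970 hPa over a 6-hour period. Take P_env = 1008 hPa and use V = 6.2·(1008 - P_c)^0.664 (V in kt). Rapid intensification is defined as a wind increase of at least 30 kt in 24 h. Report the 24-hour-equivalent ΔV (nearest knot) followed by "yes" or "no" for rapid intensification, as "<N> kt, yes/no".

35 kt, yes

V₁: ΔP = 31, V ≈ 6.2 × 31^0.664 ≈ 60.63 kt.
V₂: ΔP = 38, V ≈ 6.2 × 38^0.664 ≈ 69.40 kt.
ΔV over 6 h = 8.77 kt → 24 h equivalent = 8.77 × 24/6 ≈ 35.08 kt.
35 kt ≥ 30 kt ⇒ rapid intensification.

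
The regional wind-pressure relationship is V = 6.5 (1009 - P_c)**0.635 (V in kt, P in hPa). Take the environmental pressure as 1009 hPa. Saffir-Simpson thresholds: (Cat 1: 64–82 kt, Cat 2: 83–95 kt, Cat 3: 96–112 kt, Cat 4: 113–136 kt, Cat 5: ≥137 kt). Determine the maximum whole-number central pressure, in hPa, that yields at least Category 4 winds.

919 hPa

Category 4 begins at V = 113 kt.
Required ΔP = (113/6.5)^(1/0.635) = 17.385^1.575 ≈ 89.75 hPa.
P_c ≤ 1009 − 89.75 = 919.25, so the highest integer P_c is 919 hPa.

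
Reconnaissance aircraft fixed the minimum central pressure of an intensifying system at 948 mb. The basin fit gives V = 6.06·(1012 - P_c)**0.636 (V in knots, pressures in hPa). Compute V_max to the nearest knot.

ΔP = 1012 − 948 = 64 mb.
64^0.636 ≈ 14.084.
V ≈ 6.06 × 14.084 ≈ 85.3 kt.

85 kt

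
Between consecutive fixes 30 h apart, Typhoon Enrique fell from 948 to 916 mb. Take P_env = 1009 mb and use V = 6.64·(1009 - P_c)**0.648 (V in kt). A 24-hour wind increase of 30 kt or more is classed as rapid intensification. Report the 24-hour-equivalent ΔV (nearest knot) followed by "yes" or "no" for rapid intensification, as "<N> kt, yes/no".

24 kt, no

V₁: ΔP = 61, V ≈ 6.64 × 61^0.648 ≈ 95.29 kt.
V₂: ΔP = 93, V ≈ 6.64 × 93^0.648 ≈ 125.24 kt.
ΔV over 30 h = 29.95 kt → 24 h equivalent = 29.95 × 24/30 ≈ 23.96 kt.
24 kt < 30 kt ⇒ not rapid intensification.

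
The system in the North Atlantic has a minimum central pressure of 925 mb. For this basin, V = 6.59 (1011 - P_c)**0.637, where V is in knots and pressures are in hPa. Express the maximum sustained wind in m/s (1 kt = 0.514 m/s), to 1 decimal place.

ΔP = 1011 − 925 = 86 mb.
V ≈ 6.59 × 86^0.637 = 6.59 × 17.072 ≈ 112.502 kt.
112.502 × 0.514 ≈ 57.83 m/s → 57.8 m/s.

57.8 m/s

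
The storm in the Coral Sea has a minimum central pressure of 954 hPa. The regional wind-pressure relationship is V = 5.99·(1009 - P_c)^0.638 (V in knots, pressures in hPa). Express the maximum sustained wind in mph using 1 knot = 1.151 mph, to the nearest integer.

89 mph

ΔP = 1009 − 954 = 55 hPa.
V ≈ 5.99 × 55^0.638 = 5.99 × 12.893 ≈ 77.229 kt.
77.229 × 1.151 ≈ 88.89 mph → 89 mph.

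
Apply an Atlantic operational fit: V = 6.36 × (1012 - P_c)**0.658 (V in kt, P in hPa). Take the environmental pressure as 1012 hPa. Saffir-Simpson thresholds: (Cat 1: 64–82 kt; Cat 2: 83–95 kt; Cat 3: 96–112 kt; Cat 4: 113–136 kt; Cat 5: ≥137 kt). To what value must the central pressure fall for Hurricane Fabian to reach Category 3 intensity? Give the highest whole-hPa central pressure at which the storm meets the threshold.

950 hPa

Category 3 begins at V = 96 kt.
Required ΔP = (96/6.36)^(1/0.658) = 15.094^1.520 ≈ 61.87 hPa.
P_c ≤ 1012 − 61.87 = 950.13, so the highest integer P_c is 950 hPa.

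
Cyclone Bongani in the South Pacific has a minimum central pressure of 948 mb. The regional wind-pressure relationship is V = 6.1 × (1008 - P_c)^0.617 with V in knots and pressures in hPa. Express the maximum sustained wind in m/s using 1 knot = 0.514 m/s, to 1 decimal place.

39.2 m/s

ΔP = 1008 − 948 = 60 mb.
V ≈ 6.1 × 60^0.617 = 6.1 × 12.506 ≈ 76.287 kt.
76.287 × 0.514 ≈ 39.21 m/s → 39.2 m/s.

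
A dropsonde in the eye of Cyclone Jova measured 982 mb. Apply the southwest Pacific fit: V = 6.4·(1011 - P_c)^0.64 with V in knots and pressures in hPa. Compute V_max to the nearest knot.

55 kt

ΔP = 1011 − 982 = 29 mb.
29^0.64 ≈ 8.628.
V ≈ 6.4 × 8.628 ≈ 55.2 kt.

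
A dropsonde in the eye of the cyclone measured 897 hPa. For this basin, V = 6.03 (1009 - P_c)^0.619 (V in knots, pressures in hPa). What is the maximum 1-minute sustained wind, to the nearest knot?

ΔP = 1009 − 897 = 112 hPa.
112^0.619 ≈ 18.555.
V ≈ 6.03 × 18.555 ≈ 111.9 kt.

112 kt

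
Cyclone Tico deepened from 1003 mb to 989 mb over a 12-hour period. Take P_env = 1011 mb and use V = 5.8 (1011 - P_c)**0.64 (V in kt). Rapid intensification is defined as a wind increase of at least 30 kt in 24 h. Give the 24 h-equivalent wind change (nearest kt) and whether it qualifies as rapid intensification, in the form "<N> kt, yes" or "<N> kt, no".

40 kt, yes

V₁: ΔP = 8, V ≈ 5.8 × 8^0.64 ≈ 21.95 kt.
V₂: ΔP = 22, V ≈ 5.8 × 22^0.64 ≈ 41.94 kt.
ΔV over 12 h = 19.99 kt → 24 h equivalent = 19.99 × 24/12 ≈ 39.98 kt.
40 kt ≥ 30 kt ⇒ rapid intensification.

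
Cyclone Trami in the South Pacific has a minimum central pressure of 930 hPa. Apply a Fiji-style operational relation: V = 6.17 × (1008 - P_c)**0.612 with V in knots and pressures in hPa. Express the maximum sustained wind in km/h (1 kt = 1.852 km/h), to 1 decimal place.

ΔP = 1008 − 930 = 78 hPa.
V ≈ 6.17 × 78^0.612 = 6.17 × 14.387 ≈ 88.766 kt.
88.766 × 1.852 ≈ 164.39 km/h → 164.4 km/h.

164.4 km/h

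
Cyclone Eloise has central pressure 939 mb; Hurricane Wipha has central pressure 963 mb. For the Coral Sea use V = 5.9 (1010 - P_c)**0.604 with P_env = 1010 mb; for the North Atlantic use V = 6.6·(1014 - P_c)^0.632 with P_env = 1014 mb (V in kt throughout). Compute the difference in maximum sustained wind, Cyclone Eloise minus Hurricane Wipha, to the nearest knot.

-2 kt

Cyclone Eloise: ΔP = 71; V ≈ 5.9 × 71^0.604 ≈ 77.45 kt.
Hurricane Wipha: ΔP = 51; V ≈ 6.6 × 51^0.632 ≈ 79.20 kt.
Difference ≈ 77.45 − 79.20 = -1.75 → -2 kt.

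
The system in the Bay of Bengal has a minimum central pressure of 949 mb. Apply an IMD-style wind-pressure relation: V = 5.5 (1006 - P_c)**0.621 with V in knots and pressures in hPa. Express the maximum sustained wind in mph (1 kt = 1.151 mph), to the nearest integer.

ΔP = 1006 − 949 = 57 mb.
V ≈ 5.5 × 57^0.621 = 5.5 × 12.314 ≈ 67.727 kt.
67.727 × 1.151 ≈ 77.95 mph → 78 mph.

78 mph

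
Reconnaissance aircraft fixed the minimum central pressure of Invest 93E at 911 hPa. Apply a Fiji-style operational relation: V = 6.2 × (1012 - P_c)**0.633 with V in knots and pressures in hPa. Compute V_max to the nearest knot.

ΔP = 1012 − 911 = 101 hPa.
101^0.633 ≈ 18.567.
V ≈ 6.2 × 18.567 ≈ 115.1 kt.

115 kt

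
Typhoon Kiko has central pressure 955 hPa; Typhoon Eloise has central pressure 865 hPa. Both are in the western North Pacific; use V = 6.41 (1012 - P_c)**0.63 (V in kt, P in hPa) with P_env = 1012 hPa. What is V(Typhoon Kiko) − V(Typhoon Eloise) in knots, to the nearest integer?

-67 kt

Typhoon Kiko: ΔP = 57; V ≈ 6.41 × 57^0.63 ≈ 81.86 kt.
Typhoon Eloise: ΔP = 147; V ≈ 6.41 × 147^0.63 ≈ 148.69 kt.
Difference ≈ 81.86 − 148.69 = -66.83 → -67 kt.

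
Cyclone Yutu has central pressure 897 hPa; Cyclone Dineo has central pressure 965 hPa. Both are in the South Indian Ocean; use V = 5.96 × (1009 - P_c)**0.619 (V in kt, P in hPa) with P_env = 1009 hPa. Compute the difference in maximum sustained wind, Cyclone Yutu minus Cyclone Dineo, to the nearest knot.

Cyclone Yutu: ΔP = 112; V ≈ 5.96 × 112^0.619 ≈ 110.59 kt.
Cyclone Dineo: ΔP = 44; V ≈ 5.96 × 44^0.619 ≈ 62.02 kt.
Difference ≈ 110.59 − 62.02 = 48.57 → 49 kt.

49 kt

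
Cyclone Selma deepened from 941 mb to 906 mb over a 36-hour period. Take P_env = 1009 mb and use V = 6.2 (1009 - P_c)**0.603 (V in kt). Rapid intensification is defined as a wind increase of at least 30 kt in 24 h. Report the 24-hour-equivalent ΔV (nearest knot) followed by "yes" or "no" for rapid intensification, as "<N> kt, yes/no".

15 kt, no

V₁: ΔP = 68, V ≈ 6.2 × 68^0.603 ≈ 78.96 kt.
V₂: ΔP = 103, V ≈ 6.2 × 103^0.603 ≈ 101.42 kt.
ΔV over 36 h = 22.46 kt → 24 h equivalent = 22.46 × 24/36 ≈ 14.97 kt.
15 kt < 30 kt ⇒ not rapid intensification.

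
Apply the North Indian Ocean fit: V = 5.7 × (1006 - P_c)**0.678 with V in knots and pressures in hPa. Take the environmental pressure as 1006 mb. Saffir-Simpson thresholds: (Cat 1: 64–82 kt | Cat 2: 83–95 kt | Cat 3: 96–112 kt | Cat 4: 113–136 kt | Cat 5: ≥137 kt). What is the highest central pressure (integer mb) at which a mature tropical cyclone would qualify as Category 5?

Category 5 begins at V = 137 kt.
Required ΔP = (137/5.7)^(1/0.678) = 24.035^1.475 ≈ 108.80 mb.
P_c ≤ 1006 − 108.80 = 897.20, so the highest integer P_c is 897 mb.

897 mb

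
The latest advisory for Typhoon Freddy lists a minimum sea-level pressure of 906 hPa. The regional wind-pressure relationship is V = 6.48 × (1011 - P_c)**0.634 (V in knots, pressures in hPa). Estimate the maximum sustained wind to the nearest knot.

ΔP = 1011 − 906 = 105 hPa.
105^0.634 ≈ 19.118.
V ≈ 6.48 × 19.118 ≈ 123.9 kt.

124 kt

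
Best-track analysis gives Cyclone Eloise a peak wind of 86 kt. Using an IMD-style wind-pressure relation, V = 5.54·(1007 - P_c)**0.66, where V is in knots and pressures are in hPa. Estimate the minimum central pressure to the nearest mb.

943 mb

ΔP = (V / 5.54)^(1/0.66) = (86/5.54)^1.515.
86/5.54 = 15.523; 15.523^1.515 ≈ 63.76 mb.
P_c = 1007 − 63.76 = 943.24 ≈ 943 mb.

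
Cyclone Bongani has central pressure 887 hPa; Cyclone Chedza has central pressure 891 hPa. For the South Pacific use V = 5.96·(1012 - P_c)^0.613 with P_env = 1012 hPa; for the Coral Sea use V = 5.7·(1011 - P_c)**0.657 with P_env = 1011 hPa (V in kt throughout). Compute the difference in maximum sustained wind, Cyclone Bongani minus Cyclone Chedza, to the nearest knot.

-17 kt

Cyclone Bongani: ΔP = 125; V ≈ 5.96 × 125^0.613 ≈ 114.99 kt.
Cyclone Chedza: ΔP = 120; V ≈ 5.7 × 120^0.657 ≈ 132.40 kt.
Difference ≈ 114.99 − 132.40 = -17.41 → -17 kt.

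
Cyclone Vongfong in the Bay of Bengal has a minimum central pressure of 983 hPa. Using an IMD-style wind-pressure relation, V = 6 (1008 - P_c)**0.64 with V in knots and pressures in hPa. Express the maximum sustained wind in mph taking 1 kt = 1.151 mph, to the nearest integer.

ΔP = 1008 − 983 = 25 hPa.
V ≈ 6 × 25^0.64 = 6 × 7.847 ≈ 47.080 kt.
47.080 × 1.151 ≈ 54.19 mph → 54 mph.

54 mph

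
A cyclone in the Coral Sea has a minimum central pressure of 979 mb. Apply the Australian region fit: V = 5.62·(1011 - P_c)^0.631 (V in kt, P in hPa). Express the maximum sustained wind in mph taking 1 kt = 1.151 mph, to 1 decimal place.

57.6 mph

ΔP = 1011 − 979 = 32 mb.
V ≈ 5.62 × 32^0.631 = 5.62 × 8.907 ≈ 50.059 kt.
50.059 × 1.151 ≈ 57.62 mph → 57.6 mph.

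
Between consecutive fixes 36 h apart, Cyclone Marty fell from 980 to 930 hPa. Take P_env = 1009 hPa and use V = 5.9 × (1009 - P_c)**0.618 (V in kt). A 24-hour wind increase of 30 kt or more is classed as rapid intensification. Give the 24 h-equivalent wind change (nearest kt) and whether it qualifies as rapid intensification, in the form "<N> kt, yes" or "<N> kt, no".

27 kt, no

V₁: ΔP = 29, V ≈ 5.9 × 29^0.618 ≈ 47.27 kt.
V₂: ΔP = 79, V ≈ 5.9 × 79^0.618 ≈ 87.82 kt.
ΔV over 36 h = 40.55 kt → 24 h equivalent = 40.55 × 24/36 ≈ 27.03 kt.
27 kt < 30 kt ⇒ not rapid intensification.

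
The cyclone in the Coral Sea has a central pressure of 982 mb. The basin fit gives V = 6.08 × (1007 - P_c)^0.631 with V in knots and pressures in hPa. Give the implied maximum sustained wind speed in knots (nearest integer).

46 kt

ΔP = 1007 − 982 = 25 mb.
25^0.631 ≈ 7.623.
V ≈ 6.08 × 7.623 ≈ 46.3 kt.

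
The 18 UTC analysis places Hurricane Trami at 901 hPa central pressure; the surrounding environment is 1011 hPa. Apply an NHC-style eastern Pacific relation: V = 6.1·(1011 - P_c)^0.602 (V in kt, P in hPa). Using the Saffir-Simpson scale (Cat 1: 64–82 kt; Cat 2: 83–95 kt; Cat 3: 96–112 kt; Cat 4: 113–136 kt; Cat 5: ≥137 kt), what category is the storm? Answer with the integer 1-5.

ΔP = 1011 − 901 = 110 hPa.
V ≈ 6.1 × 110^0.602 = 6.1 × 16.94 ≈ 103 kt.
103 kt falls in the Category 3 band.

3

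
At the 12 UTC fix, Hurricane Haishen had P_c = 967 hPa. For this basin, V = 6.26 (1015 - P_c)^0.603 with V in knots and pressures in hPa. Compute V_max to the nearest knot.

ΔP = 1015 − 967 = 48 hPa.
48^0.603 ≈ 10.323.
V ≈ 6.26 × 10.323 ≈ 64.6 kt.

65 kt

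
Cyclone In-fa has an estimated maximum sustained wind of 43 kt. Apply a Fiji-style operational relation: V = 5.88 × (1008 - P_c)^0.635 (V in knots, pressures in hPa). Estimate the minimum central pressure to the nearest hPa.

985 hPa

ΔP = (V / 5.88)^(1/0.635) = (43/5.88)^1.575.
43/5.88 = 7.313; 7.313^1.575 ≈ 22.95 hPa.
P_c = 1008 − 22.95 = 985.05 ≈ 985 hPa.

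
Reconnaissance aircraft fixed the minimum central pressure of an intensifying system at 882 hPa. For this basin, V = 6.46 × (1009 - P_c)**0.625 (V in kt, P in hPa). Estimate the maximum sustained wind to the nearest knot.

ΔP = 1009 − 882 = 127 hPa.
127^0.625 ≈ 20.648.
V ≈ 6.46 × 20.648 ≈ 133.4 kt.

133 kt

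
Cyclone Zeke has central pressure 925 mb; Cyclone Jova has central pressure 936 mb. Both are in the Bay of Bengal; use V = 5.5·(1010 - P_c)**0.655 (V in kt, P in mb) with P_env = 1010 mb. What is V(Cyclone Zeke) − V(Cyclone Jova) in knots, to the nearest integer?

Cyclone Zeke: ΔP = 85; V ≈ 5.5 × 85^0.655 ≈ 100.96 kt.
Cyclone Jova: ΔP = 74; V ≈ 5.5 × 74^0.655 ≈ 92.20 kt.
Difference ≈ 100.96 − 92.20 = 8.76 → 9 kt.

9 kt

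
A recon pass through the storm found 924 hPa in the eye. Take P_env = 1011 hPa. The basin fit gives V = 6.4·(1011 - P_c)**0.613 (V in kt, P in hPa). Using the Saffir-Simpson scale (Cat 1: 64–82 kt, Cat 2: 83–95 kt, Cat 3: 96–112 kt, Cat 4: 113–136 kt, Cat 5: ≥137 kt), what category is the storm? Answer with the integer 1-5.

3

ΔP = 1011 − 924 = 87 hPa.
V ≈ 6.4 × 87^0.613 = 6.4 × 15.45 ≈ 99 kt.
99 kt falls in the Category 3 band.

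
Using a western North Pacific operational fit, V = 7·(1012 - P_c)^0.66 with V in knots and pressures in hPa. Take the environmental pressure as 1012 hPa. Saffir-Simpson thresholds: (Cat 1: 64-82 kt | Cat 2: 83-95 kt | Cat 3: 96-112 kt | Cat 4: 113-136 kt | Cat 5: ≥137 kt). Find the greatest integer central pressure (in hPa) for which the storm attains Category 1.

Category 1 begins at V = 64 kt.
Required ΔP = (64/7)^(1/0.66) = 9.143^1.515 ≈ 28.59 hPa.
P_c ≤ 1012 − 28.59 = 983.41, so the highest integer P_c is 983 hPa.

983 hPa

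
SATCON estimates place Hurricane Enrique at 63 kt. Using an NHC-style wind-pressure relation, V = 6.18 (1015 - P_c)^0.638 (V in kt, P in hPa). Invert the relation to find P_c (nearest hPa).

977 hPa

ΔP = (V / 6.18)^(1/0.638) = (63/6.18)^1.567.
63/6.18 = 10.194; 10.194^1.567 ≈ 38.06 hPa.
P_c = 1015 − 38.06 = 976.94 ≈ 977 hPa.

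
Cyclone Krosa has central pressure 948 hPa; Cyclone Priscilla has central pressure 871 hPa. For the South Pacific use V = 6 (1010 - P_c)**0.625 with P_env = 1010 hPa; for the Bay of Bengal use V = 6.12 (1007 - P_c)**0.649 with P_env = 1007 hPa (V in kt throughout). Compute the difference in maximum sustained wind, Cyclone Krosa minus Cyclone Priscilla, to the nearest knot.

-69 kt

Cyclone Krosa: ΔP = 62; V ≈ 6 × 62^0.625 ≈ 79.14 kt.
Cyclone Priscilla: ΔP = 136; V ≈ 6.12 × 136^0.649 ≈ 148.39 kt.
Difference ≈ 79.14 − 148.39 = -69.25 → -69 kt.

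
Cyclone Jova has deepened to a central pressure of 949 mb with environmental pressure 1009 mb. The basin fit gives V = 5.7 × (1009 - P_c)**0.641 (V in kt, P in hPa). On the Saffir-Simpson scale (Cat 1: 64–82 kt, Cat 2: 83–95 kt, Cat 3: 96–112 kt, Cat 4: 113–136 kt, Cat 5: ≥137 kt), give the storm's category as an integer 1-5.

1

ΔP = 1009 − 949 = 60 mb.
V ≈ 5.7 × 60^0.641 = 5.7 × 13.80 ≈ 79 kt.
79 kt falls in the Category 1 band.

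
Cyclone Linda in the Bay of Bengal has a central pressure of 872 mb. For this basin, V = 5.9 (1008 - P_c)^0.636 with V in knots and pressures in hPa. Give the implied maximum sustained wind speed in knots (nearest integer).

134 kt

ΔP = 1008 − 872 = 136 mb.
136^0.636 ≈ 22.747.
V ≈ 5.9 × 22.747 ≈ 134.2 kt.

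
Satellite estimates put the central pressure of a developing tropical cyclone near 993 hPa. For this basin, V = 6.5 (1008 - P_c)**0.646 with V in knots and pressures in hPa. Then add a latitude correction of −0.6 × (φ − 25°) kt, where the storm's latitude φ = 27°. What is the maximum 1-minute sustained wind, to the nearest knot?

ΔP = 1008 − 993 = 15 hPa.
15^0.646 ≈ 5.751.
V ≈ 6.5 × 5.751 ≈ 37.4 kt.
Latitude correction: −0.6 × (27 − 25) = -1.2 kt.
Corrected V ≈ 36.2 kt → 36 kt.

36 kt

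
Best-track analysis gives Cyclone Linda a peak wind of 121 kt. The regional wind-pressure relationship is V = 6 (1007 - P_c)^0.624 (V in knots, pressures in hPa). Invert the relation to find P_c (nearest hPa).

884 hPa

ΔP = (V / 6)^(1/0.624) = (121/6)^1.603.
121/6 = 20.167; 20.167^1.603 ≈ 123.24 hPa.
P_c = 1007 − 123.24 = 883.76 ≈ 884 hPa.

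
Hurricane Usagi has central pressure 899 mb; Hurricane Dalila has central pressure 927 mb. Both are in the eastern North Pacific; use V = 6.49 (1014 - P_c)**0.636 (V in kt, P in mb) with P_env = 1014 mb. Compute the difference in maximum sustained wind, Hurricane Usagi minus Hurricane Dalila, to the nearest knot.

22 kt

Hurricane Usagi: ΔP = 115; V ≈ 6.49 × 115^0.636 ≈ 132.69 kt.
Hurricane Dalila: ΔP = 87; V ≈ 6.49 × 87^0.636 ≈ 111.12 kt.
Difference ≈ 132.69 − 111.12 = 21.57 → 22 kt.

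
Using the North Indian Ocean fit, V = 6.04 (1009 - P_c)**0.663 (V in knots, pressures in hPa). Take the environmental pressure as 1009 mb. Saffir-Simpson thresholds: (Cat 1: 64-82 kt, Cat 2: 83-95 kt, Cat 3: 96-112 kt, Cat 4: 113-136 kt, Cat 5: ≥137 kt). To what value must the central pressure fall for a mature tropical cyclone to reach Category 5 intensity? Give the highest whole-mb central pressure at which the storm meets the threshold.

Category 5 begins at V = 137 kt.
Required ΔP = (137/6.04)^(1/0.663) = 22.682^1.508 ≈ 110.86 mb.
P_c ≤ 1009 − 110.86 = 898.14, so the highest integer P_c is 898 mb.

898 mb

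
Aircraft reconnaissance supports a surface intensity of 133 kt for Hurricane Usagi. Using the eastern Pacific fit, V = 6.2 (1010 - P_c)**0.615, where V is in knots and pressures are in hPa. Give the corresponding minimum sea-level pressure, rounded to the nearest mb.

864 mb

ΔP = (V / 6.2)^(1/0.615) = (133/6.2)^1.626.
133/6.2 = 21.452; 21.452^1.626 ≈ 146.21 mb.
P_c = 1010 − 146.21 = 863.79 ≈ 864 mb.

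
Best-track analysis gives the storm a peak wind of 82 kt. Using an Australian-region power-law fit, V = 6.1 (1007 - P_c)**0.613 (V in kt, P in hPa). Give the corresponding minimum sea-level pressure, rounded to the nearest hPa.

ΔP = (V / 6.1)^(1/0.613) = (82/6.1)^1.631.
82/6.1 = 13.443; 13.443^1.631 ≈ 69.33 hPa.
P_c = 1007 − 69.33 = 937.67 ≈ 938 hPa.

938 hPa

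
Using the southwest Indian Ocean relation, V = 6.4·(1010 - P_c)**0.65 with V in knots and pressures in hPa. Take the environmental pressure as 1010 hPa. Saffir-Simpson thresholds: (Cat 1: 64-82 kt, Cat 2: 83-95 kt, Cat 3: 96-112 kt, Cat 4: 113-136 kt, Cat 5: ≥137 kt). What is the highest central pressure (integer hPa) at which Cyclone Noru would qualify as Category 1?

Category 1 begins at V = 64 kt.
Required ΔP = (64/6.4)^(1/0.65) = 10.000^1.538 ≈ 34.55 hPa.
P_c ≤ 1010 − 34.55 = 975.45, so the highest integer P_c is 975 hPa.

975 hPa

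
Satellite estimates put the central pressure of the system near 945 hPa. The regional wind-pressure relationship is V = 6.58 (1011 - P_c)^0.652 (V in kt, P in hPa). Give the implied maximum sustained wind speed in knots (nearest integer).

101 kt

ΔP = 1011 − 945 = 66 hPa.
66^0.652 ≈ 15.358.
V ≈ 6.58 × 15.358 ≈ 101.1 kt.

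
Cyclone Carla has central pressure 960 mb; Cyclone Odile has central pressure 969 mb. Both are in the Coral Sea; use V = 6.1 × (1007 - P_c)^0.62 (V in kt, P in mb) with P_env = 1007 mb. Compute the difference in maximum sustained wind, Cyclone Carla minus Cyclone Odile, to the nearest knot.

8 kt

Cyclone Carla: ΔP = 47; V ≈ 6.1 × 47^0.62 ≈ 66.38 kt.
Cyclone Odile: ΔP = 38; V ≈ 6.1 × 38^0.62 ≈ 58.18 kt.
Difference ≈ 66.38 − 58.18 = 8.20 → 8 kt.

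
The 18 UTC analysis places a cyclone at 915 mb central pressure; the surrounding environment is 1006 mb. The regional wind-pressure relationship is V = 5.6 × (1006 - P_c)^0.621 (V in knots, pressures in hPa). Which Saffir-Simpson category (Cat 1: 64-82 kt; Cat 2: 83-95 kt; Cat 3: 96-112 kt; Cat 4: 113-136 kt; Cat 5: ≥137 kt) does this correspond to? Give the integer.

ΔP = 1006 − 915 = 91 mb.
V ≈ 5.6 × 91^0.621 = 5.6 × 16.47 ≈ 92 kt.
92 kt falls in the Category 2 band.

2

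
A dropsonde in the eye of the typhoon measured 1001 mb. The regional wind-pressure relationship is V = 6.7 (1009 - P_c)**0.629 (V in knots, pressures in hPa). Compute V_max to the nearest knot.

25 kt

ΔP = 1009 − 1001 = 8 mb.
8^0.629 ≈ 3.699.
V ≈ 6.7 × 3.699 ≈ 24.8 kt.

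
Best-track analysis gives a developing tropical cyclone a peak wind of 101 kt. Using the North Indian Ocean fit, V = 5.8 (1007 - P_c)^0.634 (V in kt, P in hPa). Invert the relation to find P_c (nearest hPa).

916 hPa

ΔP = (V / 5.8)^(1/0.634) = (101/5.8)^1.577.
101/5.8 = 17.414; 17.414^1.577 ≈ 90.62 hPa.
P_c = 1007 − 90.62 = 916.38 ≈ 916 hPa.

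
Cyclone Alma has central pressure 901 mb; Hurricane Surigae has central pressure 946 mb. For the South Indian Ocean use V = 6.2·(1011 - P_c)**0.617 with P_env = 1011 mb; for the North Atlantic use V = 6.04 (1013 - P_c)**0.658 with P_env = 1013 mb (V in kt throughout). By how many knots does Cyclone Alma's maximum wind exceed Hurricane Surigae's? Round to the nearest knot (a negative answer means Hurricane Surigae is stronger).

17 kt

Cyclone Alma: ΔP = 110; V ≈ 6.2 × 110^0.617 ≈ 112.70 kt.
Hurricane Surigae: ΔP = 67; V ≈ 6.04 × 67^0.658 ≈ 96.07 kt.
Difference ≈ 112.70 − 96.07 = 16.63 → 17 kt.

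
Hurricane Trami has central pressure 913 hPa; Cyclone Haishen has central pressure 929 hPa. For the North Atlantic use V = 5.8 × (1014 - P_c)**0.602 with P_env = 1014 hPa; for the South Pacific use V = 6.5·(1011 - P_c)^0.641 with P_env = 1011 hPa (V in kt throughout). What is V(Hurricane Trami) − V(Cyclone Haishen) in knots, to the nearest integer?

-16 kt

Hurricane Trami: ΔP = 101; V ≈ 5.8 × 101^0.602 ≈ 93.33 kt.
Cyclone Haishen: ΔP = 82; V ≈ 6.5 × 82^0.641 ≈ 109.56 kt.
Difference ≈ 93.33 − 109.56 = -16.23 → -16 kt.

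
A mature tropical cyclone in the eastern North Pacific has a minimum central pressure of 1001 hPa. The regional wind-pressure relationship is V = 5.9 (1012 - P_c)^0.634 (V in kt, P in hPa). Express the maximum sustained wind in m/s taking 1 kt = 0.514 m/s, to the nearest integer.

ΔP = 1012 − 1001 = 11 hPa.
V ≈ 5.9 × 11^0.634 = 5.9 × 4.573 ≈ 26.983 kt.
26.983 × 0.514 ≈ 13.87 m/s → 14 m/s.

14 m/s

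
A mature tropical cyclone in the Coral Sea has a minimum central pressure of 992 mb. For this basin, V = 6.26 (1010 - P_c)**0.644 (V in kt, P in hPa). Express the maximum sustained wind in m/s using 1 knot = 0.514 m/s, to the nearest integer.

ΔP = 1010 − 992 = 18 mb.
V ≈ 6.26 × 18^0.644 = 6.26 × 6.433 ≈ 40.269 kt.
40.269 × 0.514 ≈ 20.70 m/s → 21 m/s.

21 m/s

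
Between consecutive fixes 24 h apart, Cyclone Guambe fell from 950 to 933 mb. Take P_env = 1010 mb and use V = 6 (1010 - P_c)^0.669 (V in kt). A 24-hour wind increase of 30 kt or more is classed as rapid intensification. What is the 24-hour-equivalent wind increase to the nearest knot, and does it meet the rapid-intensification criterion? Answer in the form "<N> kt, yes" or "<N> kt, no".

17 kt, no

V₁: ΔP = 60, V ≈ 6 × 60^0.669 ≈ 92.84 kt.
V₂: ΔP = 77, V ≈ 6 × 77^0.669 ≈ 109.70 kt.
ΔV over 24 h = 16.86 kt → 24 h equivalent = 16.86 × 24/24 ≈ 16.86 kt.
17 kt < 30 kt ⇒ not rapid intensification.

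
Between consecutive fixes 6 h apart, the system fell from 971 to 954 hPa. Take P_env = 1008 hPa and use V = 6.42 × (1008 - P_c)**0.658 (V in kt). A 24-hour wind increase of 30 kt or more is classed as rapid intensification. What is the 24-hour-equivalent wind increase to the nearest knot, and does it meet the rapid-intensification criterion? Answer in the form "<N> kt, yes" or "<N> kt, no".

V₁: ΔP = 37, V ≈ 6.42 × 37^0.658 ≈ 69.09 kt.
V₂: ΔP = 54, V ≈ 6.42 × 54^0.658 ≈ 88.60 kt.
ΔV over 6 h = 19.51 kt → 24 h equivalent = 19.51 × 24/6 ≈ 78.04 kt.
78 kt ≥ 30 kt ⇒ rapid intensification.

78 kt, yes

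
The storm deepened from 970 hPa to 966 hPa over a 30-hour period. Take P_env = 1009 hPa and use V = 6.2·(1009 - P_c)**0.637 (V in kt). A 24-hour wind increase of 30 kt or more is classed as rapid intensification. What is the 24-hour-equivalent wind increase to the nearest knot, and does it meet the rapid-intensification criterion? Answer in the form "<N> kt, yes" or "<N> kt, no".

3 kt, no

V₁: ΔP = 39, V ≈ 6.2 × 39^0.637 ≈ 63.96 kt.
V₂: ΔP = 43, V ≈ 6.2 × 43^0.637 ≈ 68.06 kt.
ΔV over 30 h = 4.10 kt → 24 h equivalent = 4.10 × 24/30 ≈ 3.28 kt.
3 kt < 30 kt ⇒ not rapid intensification.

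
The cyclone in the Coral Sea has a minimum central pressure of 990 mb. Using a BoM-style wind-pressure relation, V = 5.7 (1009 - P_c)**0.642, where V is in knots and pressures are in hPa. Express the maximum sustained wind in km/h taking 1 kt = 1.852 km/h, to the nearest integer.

70 km/h

ΔP = 1009 − 990 = 19 mb.
V ≈ 5.7 × 19^0.642 = 5.7 × 6.622 ≈ 37.743 kt.
37.743 × 1.852 ≈ 69.90 km/h → 70 km/h.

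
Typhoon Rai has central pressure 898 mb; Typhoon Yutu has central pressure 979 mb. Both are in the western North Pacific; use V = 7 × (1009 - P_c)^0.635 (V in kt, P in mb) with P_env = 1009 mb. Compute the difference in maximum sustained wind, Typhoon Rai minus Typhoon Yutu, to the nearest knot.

Typhoon Rai: ΔP = 111; V ≈ 7 × 111^0.635 ≈ 139.28 kt.
Typhoon Yutu: ΔP = 30; V ≈ 7 × 30^0.635 ≈ 60.68 kt.
Difference ≈ 139.28 − 60.68 = 78.60 → 79 kt.

79 kt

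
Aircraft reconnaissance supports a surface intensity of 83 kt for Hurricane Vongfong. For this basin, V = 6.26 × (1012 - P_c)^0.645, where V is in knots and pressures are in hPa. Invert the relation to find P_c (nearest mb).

ΔP = (V / 6.26)^(1/0.645) = (83/6.26)^1.550.
83/6.26 = 13.259; 13.259^1.550 ≈ 54.99 mb.
P_c = 1012 − 54.99 = 957.01 ≈ 957 mb.

957 mb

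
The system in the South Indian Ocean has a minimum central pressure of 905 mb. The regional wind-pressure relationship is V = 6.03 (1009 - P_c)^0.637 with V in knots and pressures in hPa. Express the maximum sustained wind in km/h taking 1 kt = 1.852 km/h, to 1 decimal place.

215.2 km/h

ΔP = 1009 − 905 = 104 mb.
V ≈ 6.03 × 104^0.637 = 6.03 × 19.269 ≈ 116.190 kt.
116.190 × 1.852 ≈ 215.18 km/h → 215.2 km/h.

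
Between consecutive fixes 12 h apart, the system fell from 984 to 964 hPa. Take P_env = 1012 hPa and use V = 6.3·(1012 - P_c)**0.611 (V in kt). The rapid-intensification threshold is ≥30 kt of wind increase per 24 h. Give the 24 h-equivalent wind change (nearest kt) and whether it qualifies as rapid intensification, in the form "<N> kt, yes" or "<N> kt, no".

38 kt, yes

V₁: ΔP = 28, V ≈ 6.3 × 28^0.611 ≈ 48.26 kt.
V₂: ΔP = 48, V ≈ 6.3 × 48^0.611 ≈ 67.08 kt.
ΔV over 12 h = 18.82 kt → 24 h equivalent = 18.82 × 24/12 ≈ 37.64 kt.
38 kt ≥ 30 kt ⇒ rapid intensification.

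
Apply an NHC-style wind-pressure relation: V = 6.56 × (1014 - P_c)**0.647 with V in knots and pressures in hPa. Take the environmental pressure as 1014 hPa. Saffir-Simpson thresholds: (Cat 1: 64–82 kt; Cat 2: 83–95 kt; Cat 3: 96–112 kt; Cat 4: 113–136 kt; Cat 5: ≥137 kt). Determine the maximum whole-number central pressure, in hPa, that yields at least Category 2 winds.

963 hPa

Category 2 begins at V = 83 kt.
Required ΔP = (83/6.56)^(1/0.647) = 12.652^1.546 ≈ 50.53 hPa.
P_c ≤ 1014 − 50.53 = 963.47, so the highest integer P_c is 963 hPa.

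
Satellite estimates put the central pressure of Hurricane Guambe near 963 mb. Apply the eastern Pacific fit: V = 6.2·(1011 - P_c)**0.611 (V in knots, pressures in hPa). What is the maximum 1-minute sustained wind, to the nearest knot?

66 kt

ΔP = 1011 − 963 = 48 mb.
48^0.611 ≈ 10.647.
V ≈ 6.2 × 10.647 ≈ 66.0 kt.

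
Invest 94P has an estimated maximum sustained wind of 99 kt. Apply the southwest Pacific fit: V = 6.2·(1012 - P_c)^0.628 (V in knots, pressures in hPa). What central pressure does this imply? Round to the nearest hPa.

930 hPa

ΔP = (V / 6.2)^(1/0.628) = (99/6.2)^1.592.
99/6.2 = 15.968; 15.968^1.592 ≈ 82.41 hPa.
P_c = 1012 − 82.41 = 929.59 ≈ 930 hPa.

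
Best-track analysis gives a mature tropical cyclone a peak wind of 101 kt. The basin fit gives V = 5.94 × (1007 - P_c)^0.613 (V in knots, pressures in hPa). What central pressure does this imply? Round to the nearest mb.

ΔP = (V / 5.94)^(1/0.613) = (101/5.94)^1.631.
101/5.94 = 17.003; 17.003^1.631 ≈ 101.72 mb.
P_c = 1007 − 101.72 = 905.28 ≈ 905 mb.

905 mb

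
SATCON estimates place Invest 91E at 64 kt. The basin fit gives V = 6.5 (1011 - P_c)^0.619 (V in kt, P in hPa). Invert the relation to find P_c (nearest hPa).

971 hPa

ΔP = (V / 6.5)^(1/0.619) = (64/6.5)^1.616.
64/6.5 = 9.846; 9.846^1.616 ≈ 40.24 hPa.
P_c = 1011 − 40.24 = 970.76 ≈ 971 hPa.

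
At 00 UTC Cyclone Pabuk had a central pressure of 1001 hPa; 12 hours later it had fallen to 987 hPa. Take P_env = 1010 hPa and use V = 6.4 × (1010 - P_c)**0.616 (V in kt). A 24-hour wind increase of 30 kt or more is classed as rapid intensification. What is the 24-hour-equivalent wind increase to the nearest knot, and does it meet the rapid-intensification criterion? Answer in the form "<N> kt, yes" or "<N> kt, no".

V₁: ΔP = 9, V ≈ 6.4 × 9^0.616 ≈ 24.77 kt.
V₂: ΔP = 23, V ≈ 6.4 × 23^0.616 ≈ 44.16 kt.
ΔV over 12 h = 19.39 kt → 24 h equivalent = 19.39 × 24/12 ≈ 38.78 kt.
39 kt ≥ 30 kt ⇒ rapid intensification.

39 kt, yes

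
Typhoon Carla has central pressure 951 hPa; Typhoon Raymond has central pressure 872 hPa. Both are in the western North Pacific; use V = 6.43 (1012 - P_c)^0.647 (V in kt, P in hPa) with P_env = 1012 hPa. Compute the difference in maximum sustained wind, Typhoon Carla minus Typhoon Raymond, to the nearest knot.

Typhoon Carla: ΔP = 61; V ≈ 6.43 × 61^0.647 ≈ 91.90 kt.
Typhoon Raymond: ΔP = 140; V ≈ 6.43 × 140^0.647 ≈ 157.31 kt.
Difference ≈ 91.90 − 157.31 = -65.41 → -65 kt.

-65 kt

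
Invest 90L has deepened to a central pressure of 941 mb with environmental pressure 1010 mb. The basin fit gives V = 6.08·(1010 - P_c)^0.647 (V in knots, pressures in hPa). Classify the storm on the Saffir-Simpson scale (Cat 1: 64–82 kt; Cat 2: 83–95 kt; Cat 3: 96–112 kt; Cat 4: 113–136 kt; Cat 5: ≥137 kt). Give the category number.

ΔP = 1010 − 941 = 69 mb.
V ≈ 6.08 × 69^0.647 = 6.08 × 15.48 ≈ 94 kt.
94 kt falls in the Category 2 band.

2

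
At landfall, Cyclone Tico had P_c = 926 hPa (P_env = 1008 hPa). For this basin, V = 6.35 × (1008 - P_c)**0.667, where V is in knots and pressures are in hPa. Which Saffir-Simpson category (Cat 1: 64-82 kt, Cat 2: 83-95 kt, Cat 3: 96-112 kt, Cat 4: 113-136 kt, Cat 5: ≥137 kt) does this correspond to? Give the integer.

4

ΔP = 1008 − 926 = 82 hPa.
V ≈ 6.35 × 82^0.667 = 6.35 × 18.90 ≈ 120 kt.
120 kt falls in the Category 4 band.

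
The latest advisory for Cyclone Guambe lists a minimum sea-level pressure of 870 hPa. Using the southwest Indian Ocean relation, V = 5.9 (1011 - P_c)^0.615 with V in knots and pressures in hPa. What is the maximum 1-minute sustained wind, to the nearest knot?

ΔP = 1011 − 870 = 141 hPa.
141^0.615 ≈ 20.978.
V ≈ 5.9 × 20.978 ≈ 123.8 kt.

124 kt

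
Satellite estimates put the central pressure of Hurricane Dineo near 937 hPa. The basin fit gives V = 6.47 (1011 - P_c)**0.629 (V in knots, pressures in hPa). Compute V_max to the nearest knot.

ΔP = 1011 − 937 = 74 hPa.
74^0.629 ≈ 14.988.
V ≈ 6.47 × 14.988 ≈ 97.0 kt.

97 kt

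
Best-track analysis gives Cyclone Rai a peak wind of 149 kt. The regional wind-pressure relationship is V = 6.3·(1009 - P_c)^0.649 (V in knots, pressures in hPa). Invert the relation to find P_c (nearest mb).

ΔP = (V / 6.3)^(1/0.649) = (149/6.3)^1.541.
149/6.3 = 23.651; 23.651^1.541 ≈ 130.88 mb.
P_c = 1009 − 130.88 = 878.12 ≈ 878 mb.

878 mb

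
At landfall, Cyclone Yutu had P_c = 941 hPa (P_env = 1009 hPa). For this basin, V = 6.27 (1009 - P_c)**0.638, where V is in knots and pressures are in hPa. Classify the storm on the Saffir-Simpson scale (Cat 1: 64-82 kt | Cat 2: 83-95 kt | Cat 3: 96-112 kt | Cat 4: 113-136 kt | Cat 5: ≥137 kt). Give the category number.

2

ΔP = 1009 − 941 = 68 hPa.
V ≈ 6.27 × 68^0.638 = 6.27 × 14.76 ≈ 93 kt.
93 kt falls in the Category 2 band.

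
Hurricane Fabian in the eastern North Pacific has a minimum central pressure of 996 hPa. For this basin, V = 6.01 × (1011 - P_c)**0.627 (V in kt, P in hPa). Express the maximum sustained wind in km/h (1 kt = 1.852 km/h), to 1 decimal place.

60.8 km/h

ΔP = 1011 − 996 = 15 hPa.
V ≈ 6.01 × 15^0.627 = 6.01 × 5.463 ≈ 32.831 kt.
32.831 × 1.852 ≈ 60.80 km/h → 60.8 km/h.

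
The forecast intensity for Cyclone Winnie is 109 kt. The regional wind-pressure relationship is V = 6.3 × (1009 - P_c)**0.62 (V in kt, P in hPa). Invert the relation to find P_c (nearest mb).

ΔP = (V / 6.3)^(1/0.62) = (109/6.3)^1.613.
109/6.3 = 17.302; 17.302^1.613 ≈ 99.29 mb.
P_c = 1009 − 99.29 = 909.71 ≈ 910 mb.

910 mb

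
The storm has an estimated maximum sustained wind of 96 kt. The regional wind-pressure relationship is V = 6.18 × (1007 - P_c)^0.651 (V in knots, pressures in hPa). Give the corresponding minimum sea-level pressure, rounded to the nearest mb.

ΔP = (V / 6.18)^(1/0.651) = (96/6.18)^1.536.
96/6.18 = 15.534; 15.534^1.536 ≈ 67.60 mb.
P_c = 1007 − 67.60 = 939.40 ≈ 939 mb.

939 mb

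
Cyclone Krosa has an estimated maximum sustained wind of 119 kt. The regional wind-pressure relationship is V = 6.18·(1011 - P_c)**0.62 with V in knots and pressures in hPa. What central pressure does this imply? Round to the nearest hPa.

ΔP = (V / 6.18)^(1/0.62) = (119/6.18)^1.613.
119/6.18 = 19.256; 19.256^1.613 ≈ 118.00 hPa.
P_c = 1011 − 118.00 = 893.00 ≈ 893 hPa.

893 hPa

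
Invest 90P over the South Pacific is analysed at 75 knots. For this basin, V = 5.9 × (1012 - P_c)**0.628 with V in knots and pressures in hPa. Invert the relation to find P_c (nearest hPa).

955 hPa

ΔP = (V / 5.9)^(1/0.628) = (75/5.9)^1.592.
75/5.9 = 12.712; 12.712^1.592 ≈ 57.32 hPa.
P_c = 1012 − 57.32 = 954.68 ≈ 955 hPa.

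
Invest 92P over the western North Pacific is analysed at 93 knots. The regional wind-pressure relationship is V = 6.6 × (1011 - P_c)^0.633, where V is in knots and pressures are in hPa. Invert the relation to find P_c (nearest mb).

946 mb

ΔP = (V / 6.6)^(1/0.633) = (93/6.6)^1.580.
93/6.6 = 14.091; 14.091^1.580 ≈ 65.32 mb.
P_c = 1011 − 65.32 = 945.68 ≈ 946 mb.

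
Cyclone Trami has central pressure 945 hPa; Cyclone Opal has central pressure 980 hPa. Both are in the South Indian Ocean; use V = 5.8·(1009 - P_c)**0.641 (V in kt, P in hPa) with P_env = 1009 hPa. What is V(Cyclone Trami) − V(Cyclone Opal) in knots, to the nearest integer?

33 kt

Cyclone Trami: ΔP = 64; V ≈ 5.8 × 64^0.641 ≈ 83.40 kt.
Cyclone Opal: ΔP = 29; V ≈ 5.8 × 29^0.641 ≈ 50.21 kt.
Difference ≈ 83.40 − 50.21 = 33.19 → 33 kt.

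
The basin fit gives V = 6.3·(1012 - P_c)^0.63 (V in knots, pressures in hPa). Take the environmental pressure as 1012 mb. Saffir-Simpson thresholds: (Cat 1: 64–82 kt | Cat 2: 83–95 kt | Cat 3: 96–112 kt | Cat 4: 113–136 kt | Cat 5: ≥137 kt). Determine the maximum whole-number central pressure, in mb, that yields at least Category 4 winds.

Category 4 begins at V = 113 kt.
Required ΔP = (113/6.3)^(1/0.63) = 17.937^1.587 ≈ 97.74 mb.
P_c ≤ 1012 − 97.74 = 914.26, so the highest integer P_c is 914 mb.

914 mb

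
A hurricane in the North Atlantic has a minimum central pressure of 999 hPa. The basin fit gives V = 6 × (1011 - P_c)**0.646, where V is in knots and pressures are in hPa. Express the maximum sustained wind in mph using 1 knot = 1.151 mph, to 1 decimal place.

34.4 mph

ΔP = 1011 − 999 = 12 hPa.
V ≈ 6 × 12^0.646 = 6 × 4.979 ≈ 29.875 kt.
29.875 × 1.151 ≈ 34.39 mph → 34.4 mph.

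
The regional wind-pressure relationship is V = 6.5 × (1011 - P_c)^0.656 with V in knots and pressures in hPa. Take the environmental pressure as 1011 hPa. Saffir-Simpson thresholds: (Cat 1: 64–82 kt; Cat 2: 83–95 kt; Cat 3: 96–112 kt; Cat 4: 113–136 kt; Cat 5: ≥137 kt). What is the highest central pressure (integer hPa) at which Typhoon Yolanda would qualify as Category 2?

962 hPa

Category 2 begins at V = 83 kt.
Required ΔP = (83/6.5)^(1/0.656) = 12.769^1.524 ≈ 48.55 hPa.
P_c ≤ 1011 − 48.55 = 962.45, so the highest integer P_c is 962 hPa.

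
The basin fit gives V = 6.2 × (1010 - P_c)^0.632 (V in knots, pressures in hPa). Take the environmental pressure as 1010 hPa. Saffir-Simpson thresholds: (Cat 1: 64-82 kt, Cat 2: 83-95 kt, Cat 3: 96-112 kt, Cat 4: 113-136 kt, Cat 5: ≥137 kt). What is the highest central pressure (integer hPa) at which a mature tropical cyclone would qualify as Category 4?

911 hPa

Category 4 begins at V = 113 kt.
Required ΔP = (113/6.2)^(1/0.632) = 18.226^1.582 ≈ 98.80 hPa.
P_c ≤ 1010 − 98.80 = 911.20, so the highest integer P_c is 911 hPa.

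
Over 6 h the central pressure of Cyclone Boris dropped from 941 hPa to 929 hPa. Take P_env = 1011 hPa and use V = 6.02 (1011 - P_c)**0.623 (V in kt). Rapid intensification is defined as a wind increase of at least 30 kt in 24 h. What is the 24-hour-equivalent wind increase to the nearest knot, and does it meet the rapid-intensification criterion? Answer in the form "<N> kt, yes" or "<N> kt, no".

35 kt, yes

V₁: ΔP = 70, V ≈ 6.02 × 70^0.623 ≈ 84.94 kt.
V₂: ΔP = 82, V ≈ 6.02 × 82^0.623 ≈ 93.74 kt.
ΔV over 6 h = 8.80 kt → 24 h equivalent = 8.80 × 24/6 ≈ 35.20 kt.
35 kt ≥ 30 kt ⇒ rapid intensification.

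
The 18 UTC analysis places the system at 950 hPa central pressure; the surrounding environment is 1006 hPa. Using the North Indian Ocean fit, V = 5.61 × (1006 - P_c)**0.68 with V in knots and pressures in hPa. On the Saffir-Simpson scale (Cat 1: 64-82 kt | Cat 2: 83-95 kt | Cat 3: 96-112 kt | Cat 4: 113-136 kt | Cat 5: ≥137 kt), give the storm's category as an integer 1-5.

2

ΔP = 1006 − 950 = 56 hPa.
V ≈ 5.61 × 56^0.68 = 5.61 × 15.44 ≈ 87 kt.
87 kt falls in the Category 2 band.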